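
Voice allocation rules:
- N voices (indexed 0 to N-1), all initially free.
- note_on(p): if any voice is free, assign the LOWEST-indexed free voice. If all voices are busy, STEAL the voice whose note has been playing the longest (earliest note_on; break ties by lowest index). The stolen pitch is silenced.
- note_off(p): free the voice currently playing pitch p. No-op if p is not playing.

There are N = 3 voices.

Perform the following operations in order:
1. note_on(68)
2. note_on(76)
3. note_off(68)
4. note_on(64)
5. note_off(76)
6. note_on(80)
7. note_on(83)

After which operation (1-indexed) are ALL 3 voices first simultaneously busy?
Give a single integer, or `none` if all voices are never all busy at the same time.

Op 1: note_on(68): voice 0 is free -> assigned | voices=[68 - -]
Op 2: note_on(76): voice 1 is free -> assigned | voices=[68 76 -]
Op 3: note_off(68): free voice 0 | voices=[- 76 -]
Op 4: note_on(64): voice 0 is free -> assigned | voices=[64 76 -]
Op 5: note_off(76): free voice 1 | voices=[64 - -]
Op 6: note_on(80): voice 1 is free -> assigned | voices=[64 80 -]
Op 7: note_on(83): voice 2 is free -> assigned | voices=[64 80 83]

Answer: 7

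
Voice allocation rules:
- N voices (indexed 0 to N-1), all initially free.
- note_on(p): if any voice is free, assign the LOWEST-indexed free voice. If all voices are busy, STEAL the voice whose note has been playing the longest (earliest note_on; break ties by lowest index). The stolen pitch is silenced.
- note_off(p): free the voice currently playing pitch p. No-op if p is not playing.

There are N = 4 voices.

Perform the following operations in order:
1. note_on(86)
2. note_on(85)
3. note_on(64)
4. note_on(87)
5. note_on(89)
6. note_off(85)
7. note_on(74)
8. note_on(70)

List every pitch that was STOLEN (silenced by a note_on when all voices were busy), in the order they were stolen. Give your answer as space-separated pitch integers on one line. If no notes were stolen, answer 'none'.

Op 1: note_on(86): voice 0 is free -> assigned | voices=[86 - - -]
Op 2: note_on(85): voice 1 is free -> assigned | voices=[86 85 - -]
Op 3: note_on(64): voice 2 is free -> assigned | voices=[86 85 64 -]
Op 4: note_on(87): voice 3 is free -> assigned | voices=[86 85 64 87]
Op 5: note_on(89): all voices busy, STEAL voice 0 (pitch 86, oldest) -> assign | voices=[89 85 64 87]
Op 6: note_off(85): free voice 1 | voices=[89 - 64 87]
Op 7: note_on(74): voice 1 is free -> assigned | voices=[89 74 64 87]
Op 8: note_on(70): all voices busy, STEAL voice 2 (pitch 64, oldest) -> assign | voices=[89 74 70 87]

Answer: 86 64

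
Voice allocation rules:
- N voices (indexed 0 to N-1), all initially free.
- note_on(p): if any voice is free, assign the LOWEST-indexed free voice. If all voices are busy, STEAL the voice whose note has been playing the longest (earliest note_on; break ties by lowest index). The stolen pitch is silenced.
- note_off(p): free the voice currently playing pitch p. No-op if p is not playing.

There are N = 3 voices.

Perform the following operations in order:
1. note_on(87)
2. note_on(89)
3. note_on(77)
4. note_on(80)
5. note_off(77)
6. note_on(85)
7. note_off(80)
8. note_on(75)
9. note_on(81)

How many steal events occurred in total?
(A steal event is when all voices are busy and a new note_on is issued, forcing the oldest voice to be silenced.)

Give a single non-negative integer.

Answer: 2

Derivation:
Op 1: note_on(87): voice 0 is free -> assigned | voices=[87 - -]
Op 2: note_on(89): voice 1 is free -> assigned | voices=[87 89 -]
Op 3: note_on(77): voice 2 is free -> assigned | voices=[87 89 77]
Op 4: note_on(80): all voices busy, STEAL voice 0 (pitch 87, oldest) -> assign | voices=[80 89 77]
Op 5: note_off(77): free voice 2 | voices=[80 89 -]
Op 6: note_on(85): voice 2 is free -> assigned | voices=[80 89 85]
Op 7: note_off(80): free voice 0 | voices=[- 89 85]
Op 8: note_on(75): voice 0 is free -> assigned | voices=[75 89 85]
Op 9: note_on(81): all voices busy, STEAL voice 1 (pitch 89, oldest) -> assign | voices=[75 81 85]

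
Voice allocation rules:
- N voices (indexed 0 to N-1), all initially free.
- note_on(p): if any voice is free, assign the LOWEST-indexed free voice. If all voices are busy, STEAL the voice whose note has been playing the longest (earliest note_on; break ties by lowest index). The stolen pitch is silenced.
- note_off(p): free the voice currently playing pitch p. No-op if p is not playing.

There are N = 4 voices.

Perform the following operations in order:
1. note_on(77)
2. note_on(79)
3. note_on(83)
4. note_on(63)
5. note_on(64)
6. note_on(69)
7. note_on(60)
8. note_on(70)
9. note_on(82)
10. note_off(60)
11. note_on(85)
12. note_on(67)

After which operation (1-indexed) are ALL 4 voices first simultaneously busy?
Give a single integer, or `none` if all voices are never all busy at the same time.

Op 1: note_on(77): voice 0 is free -> assigned | voices=[77 - - -]
Op 2: note_on(79): voice 1 is free -> assigned | voices=[77 79 - -]
Op 3: note_on(83): voice 2 is free -> assigned | voices=[77 79 83 -]
Op 4: note_on(63): voice 3 is free -> assigned | voices=[77 79 83 63]
Op 5: note_on(64): all voices busy, STEAL voice 0 (pitch 77, oldest) -> assign | voices=[64 79 83 63]
Op 6: note_on(69): all voices busy, STEAL voice 1 (pitch 79, oldest) -> assign | voices=[64 69 83 63]
Op 7: note_on(60): all voices busy, STEAL voice 2 (pitch 83, oldest) -> assign | voices=[64 69 60 63]
Op 8: note_on(70): all voices busy, STEAL voice 3 (pitch 63, oldest) -> assign | voices=[64 69 60 70]
Op 9: note_on(82): all voices busy, STEAL voice 0 (pitch 64, oldest) -> assign | voices=[82 69 60 70]
Op 10: note_off(60): free voice 2 | voices=[82 69 - 70]
Op 11: note_on(85): voice 2 is free -> assigned | voices=[82 69 85 70]
Op 12: note_on(67): all voices busy, STEAL voice 1 (pitch 69, oldest) -> assign | voices=[82 67 85 70]

Answer: 4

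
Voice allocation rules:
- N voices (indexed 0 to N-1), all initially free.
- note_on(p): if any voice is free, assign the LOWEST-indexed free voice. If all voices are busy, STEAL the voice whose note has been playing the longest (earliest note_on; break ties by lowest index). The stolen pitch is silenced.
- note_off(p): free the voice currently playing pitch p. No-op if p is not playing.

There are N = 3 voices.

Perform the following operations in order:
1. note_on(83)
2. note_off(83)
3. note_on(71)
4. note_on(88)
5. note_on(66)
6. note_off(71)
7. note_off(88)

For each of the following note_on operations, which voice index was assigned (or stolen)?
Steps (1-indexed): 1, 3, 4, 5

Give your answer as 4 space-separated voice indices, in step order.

Op 1: note_on(83): voice 0 is free -> assigned | voices=[83 - -]
Op 2: note_off(83): free voice 0 | voices=[- - -]
Op 3: note_on(71): voice 0 is free -> assigned | voices=[71 - -]
Op 4: note_on(88): voice 1 is free -> assigned | voices=[71 88 -]
Op 5: note_on(66): voice 2 is free -> assigned | voices=[71 88 66]
Op 6: note_off(71): free voice 0 | voices=[- 88 66]
Op 7: note_off(88): free voice 1 | voices=[- - 66]

Answer: 0 0 1 2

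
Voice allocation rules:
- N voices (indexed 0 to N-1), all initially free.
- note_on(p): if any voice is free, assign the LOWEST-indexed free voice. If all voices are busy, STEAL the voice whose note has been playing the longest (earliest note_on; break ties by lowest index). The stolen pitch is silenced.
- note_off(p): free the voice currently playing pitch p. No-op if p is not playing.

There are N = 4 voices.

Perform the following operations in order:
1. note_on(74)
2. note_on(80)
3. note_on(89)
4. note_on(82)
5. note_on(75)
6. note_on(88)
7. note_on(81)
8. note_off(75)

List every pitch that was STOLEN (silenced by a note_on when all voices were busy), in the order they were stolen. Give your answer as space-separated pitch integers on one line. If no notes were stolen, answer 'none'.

Op 1: note_on(74): voice 0 is free -> assigned | voices=[74 - - -]
Op 2: note_on(80): voice 1 is free -> assigned | voices=[74 80 - -]
Op 3: note_on(89): voice 2 is free -> assigned | voices=[74 80 89 -]
Op 4: note_on(82): voice 3 is free -> assigned | voices=[74 80 89 82]
Op 5: note_on(75): all voices busy, STEAL voice 0 (pitch 74, oldest) -> assign | voices=[75 80 89 82]
Op 6: note_on(88): all voices busy, STEAL voice 1 (pitch 80, oldest) -> assign | voices=[75 88 89 82]
Op 7: note_on(81): all voices busy, STEAL voice 2 (pitch 89, oldest) -> assign | voices=[75 88 81 82]
Op 8: note_off(75): free voice 0 | voices=[- 88 81 82]

Answer: 74 80 89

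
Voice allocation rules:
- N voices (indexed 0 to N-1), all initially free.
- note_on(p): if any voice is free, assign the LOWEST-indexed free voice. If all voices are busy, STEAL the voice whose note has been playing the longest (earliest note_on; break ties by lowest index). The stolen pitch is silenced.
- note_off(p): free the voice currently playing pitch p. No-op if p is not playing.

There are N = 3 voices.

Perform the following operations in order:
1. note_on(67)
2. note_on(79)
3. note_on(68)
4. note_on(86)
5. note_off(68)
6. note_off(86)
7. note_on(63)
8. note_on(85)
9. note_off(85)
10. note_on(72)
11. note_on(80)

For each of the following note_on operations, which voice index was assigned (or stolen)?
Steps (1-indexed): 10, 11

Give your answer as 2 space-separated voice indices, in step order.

Answer: 2 1

Derivation:
Op 1: note_on(67): voice 0 is free -> assigned | voices=[67 - -]
Op 2: note_on(79): voice 1 is free -> assigned | voices=[67 79 -]
Op 3: note_on(68): voice 2 is free -> assigned | voices=[67 79 68]
Op 4: note_on(86): all voices busy, STEAL voice 0 (pitch 67, oldest) -> assign | voices=[86 79 68]
Op 5: note_off(68): free voice 2 | voices=[86 79 -]
Op 6: note_off(86): free voice 0 | voices=[- 79 -]
Op 7: note_on(63): voice 0 is free -> assigned | voices=[63 79 -]
Op 8: note_on(85): voice 2 is free -> assigned | voices=[63 79 85]
Op 9: note_off(85): free voice 2 | voices=[63 79 -]
Op 10: note_on(72): voice 2 is free -> assigned | voices=[63 79 72]
Op 11: note_on(80): all voices busy, STEAL voice 1 (pitch 79, oldest) -> assign | voices=[63 80 72]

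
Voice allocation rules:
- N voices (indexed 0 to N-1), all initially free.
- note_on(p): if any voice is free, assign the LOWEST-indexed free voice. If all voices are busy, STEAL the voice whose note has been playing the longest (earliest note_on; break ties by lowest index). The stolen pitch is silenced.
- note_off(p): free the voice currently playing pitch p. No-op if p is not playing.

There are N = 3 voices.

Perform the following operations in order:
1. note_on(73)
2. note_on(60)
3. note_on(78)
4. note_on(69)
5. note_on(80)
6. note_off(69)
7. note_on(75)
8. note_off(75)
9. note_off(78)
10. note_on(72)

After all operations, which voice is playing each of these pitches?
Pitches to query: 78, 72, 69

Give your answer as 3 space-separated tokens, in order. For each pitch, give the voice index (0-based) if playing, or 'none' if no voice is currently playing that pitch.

Op 1: note_on(73): voice 0 is free -> assigned | voices=[73 - -]
Op 2: note_on(60): voice 1 is free -> assigned | voices=[73 60 -]
Op 3: note_on(78): voice 2 is free -> assigned | voices=[73 60 78]
Op 4: note_on(69): all voices busy, STEAL voice 0 (pitch 73, oldest) -> assign | voices=[69 60 78]
Op 5: note_on(80): all voices busy, STEAL voice 1 (pitch 60, oldest) -> assign | voices=[69 80 78]
Op 6: note_off(69): free voice 0 | voices=[- 80 78]
Op 7: note_on(75): voice 0 is free -> assigned | voices=[75 80 78]
Op 8: note_off(75): free voice 0 | voices=[- 80 78]
Op 9: note_off(78): free voice 2 | voices=[- 80 -]
Op 10: note_on(72): voice 0 is free -> assigned | voices=[72 80 -]

Answer: none 0 none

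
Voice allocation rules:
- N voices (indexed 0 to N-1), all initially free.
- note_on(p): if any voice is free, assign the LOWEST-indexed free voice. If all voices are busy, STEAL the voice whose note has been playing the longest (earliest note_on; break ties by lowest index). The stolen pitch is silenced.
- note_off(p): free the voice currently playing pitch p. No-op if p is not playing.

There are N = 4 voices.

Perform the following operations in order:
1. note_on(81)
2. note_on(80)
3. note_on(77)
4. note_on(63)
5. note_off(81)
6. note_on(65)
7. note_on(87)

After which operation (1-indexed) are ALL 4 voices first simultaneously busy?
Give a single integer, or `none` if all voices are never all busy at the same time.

Answer: 4

Derivation:
Op 1: note_on(81): voice 0 is free -> assigned | voices=[81 - - -]
Op 2: note_on(80): voice 1 is free -> assigned | voices=[81 80 - -]
Op 3: note_on(77): voice 2 is free -> assigned | voices=[81 80 77 -]
Op 4: note_on(63): voice 3 is free -> assigned | voices=[81 80 77 63]
Op 5: note_off(81): free voice 0 | voices=[- 80 77 63]
Op 6: note_on(65): voice 0 is free -> assigned | voices=[65 80 77 63]
Op 7: note_on(87): all voices busy, STEAL voice 1 (pitch 80, oldest) -> assign | voices=[65 87 77 63]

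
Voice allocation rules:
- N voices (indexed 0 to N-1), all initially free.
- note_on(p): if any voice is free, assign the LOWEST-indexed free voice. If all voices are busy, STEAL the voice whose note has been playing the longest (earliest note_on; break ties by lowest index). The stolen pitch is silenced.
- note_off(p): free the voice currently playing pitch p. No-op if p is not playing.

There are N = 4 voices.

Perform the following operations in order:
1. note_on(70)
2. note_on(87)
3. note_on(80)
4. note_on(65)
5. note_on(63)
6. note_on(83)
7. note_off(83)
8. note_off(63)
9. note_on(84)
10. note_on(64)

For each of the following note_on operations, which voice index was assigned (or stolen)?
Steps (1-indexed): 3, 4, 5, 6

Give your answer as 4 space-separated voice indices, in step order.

Answer: 2 3 0 1

Derivation:
Op 1: note_on(70): voice 0 is free -> assigned | voices=[70 - - -]
Op 2: note_on(87): voice 1 is free -> assigned | voices=[70 87 - -]
Op 3: note_on(80): voice 2 is free -> assigned | voices=[70 87 80 -]
Op 4: note_on(65): voice 3 is free -> assigned | voices=[70 87 80 65]
Op 5: note_on(63): all voices busy, STEAL voice 0 (pitch 70, oldest) -> assign | voices=[63 87 80 65]
Op 6: note_on(83): all voices busy, STEAL voice 1 (pitch 87, oldest) -> assign | voices=[63 83 80 65]
Op 7: note_off(83): free voice 1 | voices=[63 - 80 65]
Op 8: note_off(63): free voice 0 | voices=[- - 80 65]
Op 9: note_on(84): voice 0 is free -> assigned | voices=[84 - 80 65]
Op 10: note_on(64): voice 1 is free -> assigned | voices=[84 64 80 65]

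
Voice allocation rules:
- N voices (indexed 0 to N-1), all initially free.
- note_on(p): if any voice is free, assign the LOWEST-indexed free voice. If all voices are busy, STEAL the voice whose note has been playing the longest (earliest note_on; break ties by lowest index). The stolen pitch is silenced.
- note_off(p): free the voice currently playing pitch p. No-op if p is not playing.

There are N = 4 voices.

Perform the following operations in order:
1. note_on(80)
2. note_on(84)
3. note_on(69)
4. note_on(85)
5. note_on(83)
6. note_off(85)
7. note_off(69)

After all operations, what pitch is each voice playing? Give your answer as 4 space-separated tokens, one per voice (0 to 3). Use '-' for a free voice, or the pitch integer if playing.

Op 1: note_on(80): voice 0 is free -> assigned | voices=[80 - - -]
Op 2: note_on(84): voice 1 is free -> assigned | voices=[80 84 - -]
Op 3: note_on(69): voice 2 is free -> assigned | voices=[80 84 69 -]
Op 4: note_on(85): voice 3 is free -> assigned | voices=[80 84 69 85]
Op 5: note_on(83): all voices busy, STEAL voice 0 (pitch 80, oldest) -> assign | voices=[83 84 69 85]
Op 6: note_off(85): free voice 3 | voices=[83 84 69 -]
Op 7: note_off(69): free voice 2 | voices=[83 84 - -]

Answer: 83 84 - -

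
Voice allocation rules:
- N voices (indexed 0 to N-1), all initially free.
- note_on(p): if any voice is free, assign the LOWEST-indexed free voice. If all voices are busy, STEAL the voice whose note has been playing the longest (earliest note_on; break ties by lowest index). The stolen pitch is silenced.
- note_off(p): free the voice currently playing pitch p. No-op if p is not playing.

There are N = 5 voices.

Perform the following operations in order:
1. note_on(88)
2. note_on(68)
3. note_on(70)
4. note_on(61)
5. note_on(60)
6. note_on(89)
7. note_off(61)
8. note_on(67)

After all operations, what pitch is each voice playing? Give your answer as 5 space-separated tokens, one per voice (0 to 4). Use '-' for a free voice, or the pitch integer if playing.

Answer: 89 68 70 67 60

Derivation:
Op 1: note_on(88): voice 0 is free -> assigned | voices=[88 - - - -]
Op 2: note_on(68): voice 1 is free -> assigned | voices=[88 68 - - -]
Op 3: note_on(70): voice 2 is free -> assigned | voices=[88 68 70 - -]
Op 4: note_on(61): voice 3 is free -> assigned | voices=[88 68 70 61 -]
Op 5: note_on(60): voice 4 is free -> assigned | voices=[88 68 70 61 60]
Op 6: note_on(89): all voices busy, STEAL voice 0 (pitch 88, oldest) -> assign | voices=[89 68 70 61 60]
Op 7: note_off(61): free voice 3 | voices=[89 68 70 - 60]
Op 8: note_on(67): voice 3 is free -> assigned | voices=[89 68 70 67 60]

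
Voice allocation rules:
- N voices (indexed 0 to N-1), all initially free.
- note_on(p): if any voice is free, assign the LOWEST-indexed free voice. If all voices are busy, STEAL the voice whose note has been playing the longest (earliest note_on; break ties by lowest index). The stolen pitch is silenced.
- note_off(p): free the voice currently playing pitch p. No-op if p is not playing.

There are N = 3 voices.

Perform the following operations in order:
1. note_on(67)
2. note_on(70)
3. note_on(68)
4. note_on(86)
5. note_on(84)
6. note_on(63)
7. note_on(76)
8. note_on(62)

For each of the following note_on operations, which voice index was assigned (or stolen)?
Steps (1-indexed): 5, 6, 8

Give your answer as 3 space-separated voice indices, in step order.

Answer: 1 2 1

Derivation:
Op 1: note_on(67): voice 0 is free -> assigned | voices=[67 - -]
Op 2: note_on(70): voice 1 is free -> assigned | voices=[67 70 -]
Op 3: note_on(68): voice 2 is free -> assigned | voices=[67 70 68]
Op 4: note_on(86): all voices busy, STEAL voice 0 (pitch 67, oldest) -> assign | voices=[86 70 68]
Op 5: note_on(84): all voices busy, STEAL voice 1 (pitch 70, oldest) -> assign | voices=[86 84 68]
Op 6: note_on(63): all voices busy, STEAL voice 2 (pitch 68, oldest) -> assign | voices=[86 84 63]
Op 7: note_on(76): all voices busy, STEAL voice 0 (pitch 86, oldest) -> assign | voices=[76 84 63]
Op 8: note_on(62): all voices busy, STEAL voice 1 (pitch 84, oldest) -> assign | voices=[76 62 63]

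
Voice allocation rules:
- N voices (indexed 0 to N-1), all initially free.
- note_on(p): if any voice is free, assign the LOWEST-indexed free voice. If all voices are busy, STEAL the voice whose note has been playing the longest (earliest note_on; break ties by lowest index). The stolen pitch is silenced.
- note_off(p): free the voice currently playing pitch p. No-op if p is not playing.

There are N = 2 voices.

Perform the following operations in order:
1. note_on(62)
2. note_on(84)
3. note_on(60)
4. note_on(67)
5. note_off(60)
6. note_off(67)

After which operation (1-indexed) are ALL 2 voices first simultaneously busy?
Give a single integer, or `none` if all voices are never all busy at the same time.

Op 1: note_on(62): voice 0 is free -> assigned | voices=[62 -]
Op 2: note_on(84): voice 1 is free -> assigned | voices=[62 84]
Op 3: note_on(60): all voices busy, STEAL voice 0 (pitch 62, oldest) -> assign | voices=[60 84]
Op 4: note_on(67): all voices busy, STEAL voice 1 (pitch 84, oldest) -> assign | voices=[60 67]
Op 5: note_off(60): free voice 0 | voices=[- 67]
Op 6: note_off(67): free voice 1 | voices=[- -]

Answer: 2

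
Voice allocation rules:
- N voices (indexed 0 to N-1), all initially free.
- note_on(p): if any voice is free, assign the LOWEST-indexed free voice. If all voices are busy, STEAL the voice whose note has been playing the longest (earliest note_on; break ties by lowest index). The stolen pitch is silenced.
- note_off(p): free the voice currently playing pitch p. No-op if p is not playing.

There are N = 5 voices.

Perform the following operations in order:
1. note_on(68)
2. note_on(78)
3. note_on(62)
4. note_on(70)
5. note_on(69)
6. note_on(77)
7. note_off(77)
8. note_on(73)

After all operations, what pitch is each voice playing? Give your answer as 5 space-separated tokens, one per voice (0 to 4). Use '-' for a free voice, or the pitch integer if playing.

Answer: 73 78 62 70 69

Derivation:
Op 1: note_on(68): voice 0 is free -> assigned | voices=[68 - - - -]
Op 2: note_on(78): voice 1 is free -> assigned | voices=[68 78 - - -]
Op 3: note_on(62): voice 2 is free -> assigned | voices=[68 78 62 - -]
Op 4: note_on(70): voice 3 is free -> assigned | voices=[68 78 62 70 -]
Op 5: note_on(69): voice 4 is free -> assigned | voices=[68 78 62 70 69]
Op 6: note_on(77): all voices busy, STEAL voice 0 (pitch 68, oldest) -> assign | voices=[77 78 62 70 69]
Op 7: note_off(77): free voice 0 | voices=[- 78 62 70 69]
Op 8: note_on(73): voice 0 is free -> assigned | voices=[73 78 62 70 69]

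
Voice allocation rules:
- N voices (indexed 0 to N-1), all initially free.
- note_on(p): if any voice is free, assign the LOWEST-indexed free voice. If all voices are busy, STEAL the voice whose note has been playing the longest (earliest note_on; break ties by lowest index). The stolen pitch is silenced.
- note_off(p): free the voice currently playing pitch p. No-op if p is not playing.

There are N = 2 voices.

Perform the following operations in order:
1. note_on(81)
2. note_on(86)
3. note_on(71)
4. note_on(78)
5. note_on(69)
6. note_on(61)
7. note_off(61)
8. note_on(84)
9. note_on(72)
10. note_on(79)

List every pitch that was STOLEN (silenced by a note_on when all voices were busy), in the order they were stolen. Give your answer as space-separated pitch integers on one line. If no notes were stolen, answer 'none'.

Op 1: note_on(81): voice 0 is free -> assigned | voices=[81 -]
Op 2: note_on(86): voice 1 is free -> assigned | voices=[81 86]
Op 3: note_on(71): all voices busy, STEAL voice 0 (pitch 81, oldest) -> assign | voices=[71 86]
Op 4: note_on(78): all voices busy, STEAL voice 1 (pitch 86, oldest) -> assign | voices=[71 78]
Op 5: note_on(69): all voices busy, STEAL voice 0 (pitch 71, oldest) -> assign | voices=[69 78]
Op 6: note_on(61): all voices busy, STEAL voice 1 (pitch 78, oldest) -> assign | voices=[69 61]
Op 7: note_off(61): free voice 1 | voices=[69 -]
Op 8: note_on(84): voice 1 is free -> assigned | voices=[69 84]
Op 9: note_on(72): all voices busy, STEAL voice 0 (pitch 69, oldest) -> assign | voices=[72 84]
Op 10: note_on(79): all voices busy, STEAL voice 1 (pitch 84, oldest) -> assign | voices=[72 79]

Answer: 81 86 71 78 69 84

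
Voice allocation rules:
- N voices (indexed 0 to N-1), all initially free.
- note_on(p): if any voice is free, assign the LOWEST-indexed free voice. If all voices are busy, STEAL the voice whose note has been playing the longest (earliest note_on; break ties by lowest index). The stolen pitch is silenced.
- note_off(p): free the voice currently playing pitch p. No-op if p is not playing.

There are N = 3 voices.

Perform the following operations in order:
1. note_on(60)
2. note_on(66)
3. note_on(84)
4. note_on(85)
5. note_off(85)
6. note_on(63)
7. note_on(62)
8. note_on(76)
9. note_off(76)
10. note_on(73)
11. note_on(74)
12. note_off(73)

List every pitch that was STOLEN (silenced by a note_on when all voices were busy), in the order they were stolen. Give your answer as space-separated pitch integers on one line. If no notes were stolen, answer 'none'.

Answer: 60 66 84 63

Derivation:
Op 1: note_on(60): voice 0 is free -> assigned | voices=[60 - -]
Op 2: note_on(66): voice 1 is free -> assigned | voices=[60 66 -]
Op 3: note_on(84): voice 2 is free -> assigned | voices=[60 66 84]
Op 4: note_on(85): all voices busy, STEAL voice 0 (pitch 60, oldest) -> assign | voices=[85 66 84]
Op 5: note_off(85): free voice 0 | voices=[- 66 84]
Op 6: note_on(63): voice 0 is free -> assigned | voices=[63 66 84]
Op 7: note_on(62): all voices busy, STEAL voice 1 (pitch 66, oldest) -> assign | voices=[63 62 84]
Op 8: note_on(76): all voices busy, STEAL voice 2 (pitch 84, oldest) -> assign | voices=[63 62 76]
Op 9: note_off(76): free voice 2 | voices=[63 62 -]
Op 10: note_on(73): voice 2 is free -> assigned | voices=[63 62 73]
Op 11: note_on(74): all voices busy, STEAL voice 0 (pitch 63, oldest) -> assign | voices=[74 62 73]
Op 12: note_off(73): free voice 2 | voices=[74 62 -]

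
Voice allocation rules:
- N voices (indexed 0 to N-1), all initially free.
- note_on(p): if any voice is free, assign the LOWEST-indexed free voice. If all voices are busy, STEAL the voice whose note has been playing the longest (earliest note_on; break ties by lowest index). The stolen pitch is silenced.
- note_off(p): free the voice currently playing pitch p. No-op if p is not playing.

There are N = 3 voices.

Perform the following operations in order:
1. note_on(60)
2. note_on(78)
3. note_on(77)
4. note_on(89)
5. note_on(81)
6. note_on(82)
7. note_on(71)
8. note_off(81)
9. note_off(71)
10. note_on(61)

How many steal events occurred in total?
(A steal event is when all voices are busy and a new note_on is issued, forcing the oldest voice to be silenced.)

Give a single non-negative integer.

Answer: 4

Derivation:
Op 1: note_on(60): voice 0 is free -> assigned | voices=[60 - -]
Op 2: note_on(78): voice 1 is free -> assigned | voices=[60 78 -]
Op 3: note_on(77): voice 2 is free -> assigned | voices=[60 78 77]
Op 4: note_on(89): all voices busy, STEAL voice 0 (pitch 60, oldest) -> assign | voices=[89 78 77]
Op 5: note_on(81): all voices busy, STEAL voice 1 (pitch 78, oldest) -> assign | voices=[89 81 77]
Op 6: note_on(82): all voices busy, STEAL voice 2 (pitch 77, oldest) -> assign | voices=[89 81 82]
Op 7: note_on(71): all voices busy, STEAL voice 0 (pitch 89, oldest) -> assign | voices=[71 81 82]
Op 8: note_off(81): free voice 1 | voices=[71 - 82]
Op 9: note_off(71): free voice 0 | voices=[- - 82]
Op 10: note_on(61): voice 0 is free -> assigned | voices=[61 - 82]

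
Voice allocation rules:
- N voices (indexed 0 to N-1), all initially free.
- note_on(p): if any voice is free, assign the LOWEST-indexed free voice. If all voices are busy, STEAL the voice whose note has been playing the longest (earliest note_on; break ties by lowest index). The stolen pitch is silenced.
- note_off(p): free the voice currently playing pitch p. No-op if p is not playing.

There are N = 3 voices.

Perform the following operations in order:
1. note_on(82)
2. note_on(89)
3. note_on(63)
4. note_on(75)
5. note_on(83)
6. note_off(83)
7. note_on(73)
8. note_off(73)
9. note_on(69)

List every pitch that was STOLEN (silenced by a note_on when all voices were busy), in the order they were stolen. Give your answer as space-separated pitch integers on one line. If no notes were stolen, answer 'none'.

Op 1: note_on(82): voice 0 is free -> assigned | voices=[82 - -]
Op 2: note_on(89): voice 1 is free -> assigned | voices=[82 89 -]
Op 3: note_on(63): voice 2 is free -> assigned | voices=[82 89 63]
Op 4: note_on(75): all voices busy, STEAL voice 0 (pitch 82, oldest) -> assign | voices=[75 89 63]
Op 5: note_on(83): all voices busy, STEAL voice 1 (pitch 89, oldest) -> assign | voices=[75 83 63]
Op 6: note_off(83): free voice 1 | voices=[75 - 63]
Op 7: note_on(73): voice 1 is free -> assigned | voices=[75 73 63]
Op 8: note_off(73): free voice 1 | voices=[75 - 63]
Op 9: note_on(69): voice 1 is free -> assigned | voices=[75 69 63]

Answer: 82 89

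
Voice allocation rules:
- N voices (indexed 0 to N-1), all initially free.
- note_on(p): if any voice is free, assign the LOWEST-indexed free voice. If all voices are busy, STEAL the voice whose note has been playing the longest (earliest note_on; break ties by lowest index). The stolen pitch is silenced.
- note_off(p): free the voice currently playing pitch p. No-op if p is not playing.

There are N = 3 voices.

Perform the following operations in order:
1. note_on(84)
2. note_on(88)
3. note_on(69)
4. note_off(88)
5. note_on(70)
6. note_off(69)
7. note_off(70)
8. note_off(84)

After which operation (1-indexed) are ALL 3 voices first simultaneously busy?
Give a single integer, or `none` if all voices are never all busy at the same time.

Op 1: note_on(84): voice 0 is free -> assigned | voices=[84 - -]
Op 2: note_on(88): voice 1 is free -> assigned | voices=[84 88 -]
Op 3: note_on(69): voice 2 is free -> assigned | voices=[84 88 69]
Op 4: note_off(88): free voice 1 | voices=[84 - 69]
Op 5: note_on(70): voice 1 is free -> assigned | voices=[84 70 69]
Op 6: note_off(69): free voice 2 | voices=[84 70 -]
Op 7: note_off(70): free voice 1 | voices=[84 - -]
Op 8: note_off(84): free voice 0 | voices=[- - -]

Answer: 3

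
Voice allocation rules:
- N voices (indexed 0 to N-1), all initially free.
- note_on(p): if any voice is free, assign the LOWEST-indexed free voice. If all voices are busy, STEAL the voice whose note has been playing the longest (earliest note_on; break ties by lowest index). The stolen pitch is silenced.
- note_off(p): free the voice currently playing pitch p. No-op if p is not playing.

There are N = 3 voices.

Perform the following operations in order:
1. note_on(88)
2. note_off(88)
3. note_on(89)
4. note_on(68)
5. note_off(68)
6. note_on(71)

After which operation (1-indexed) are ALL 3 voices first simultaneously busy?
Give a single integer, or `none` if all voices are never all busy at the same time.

Op 1: note_on(88): voice 0 is free -> assigned | voices=[88 - -]
Op 2: note_off(88): free voice 0 | voices=[- - -]
Op 3: note_on(89): voice 0 is free -> assigned | voices=[89 - -]
Op 4: note_on(68): voice 1 is free -> assigned | voices=[89 68 -]
Op 5: note_off(68): free voice 1 | voices=[89 - -]
Op 6: note_on(71): voice 1 is free -> assigned | voices=[89 71 -]

Answer: none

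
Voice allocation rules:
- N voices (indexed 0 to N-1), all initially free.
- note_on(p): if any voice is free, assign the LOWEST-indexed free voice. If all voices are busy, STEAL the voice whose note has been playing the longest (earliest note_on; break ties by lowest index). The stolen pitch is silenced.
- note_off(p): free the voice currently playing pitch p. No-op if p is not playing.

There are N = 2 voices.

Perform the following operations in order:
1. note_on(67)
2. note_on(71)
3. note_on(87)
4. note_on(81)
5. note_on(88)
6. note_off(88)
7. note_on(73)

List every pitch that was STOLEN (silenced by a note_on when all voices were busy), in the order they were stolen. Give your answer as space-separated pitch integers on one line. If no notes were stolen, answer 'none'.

Answer: 67 71 87

Derivation:
Op 1: note_on(67): voice 0 is free -> assigned | voices=[67 -]
Op 2: note_on(71): voice 1 is free -> assigned | voices=[67 71]
Op 3: note_on(87): all voices busy, STEAL voice 0 (pitch 67, oldest) -> assign | voices=[87 71]
Op 4: note_on(81): all voices busy, STEAL voice 1 (pitch 71, oldest) -> assign | voices=[87 81]
Op 5: note_on(88): all voices busy, STEAL voice 0 (pitch 87, oldest) -> assign | voices=[88 81]
Op 6: note_off(88): free voice 0 | voices=[- 81]
Op 7: note_on(73): voice 0 is free -> assigned | voices=[73 81]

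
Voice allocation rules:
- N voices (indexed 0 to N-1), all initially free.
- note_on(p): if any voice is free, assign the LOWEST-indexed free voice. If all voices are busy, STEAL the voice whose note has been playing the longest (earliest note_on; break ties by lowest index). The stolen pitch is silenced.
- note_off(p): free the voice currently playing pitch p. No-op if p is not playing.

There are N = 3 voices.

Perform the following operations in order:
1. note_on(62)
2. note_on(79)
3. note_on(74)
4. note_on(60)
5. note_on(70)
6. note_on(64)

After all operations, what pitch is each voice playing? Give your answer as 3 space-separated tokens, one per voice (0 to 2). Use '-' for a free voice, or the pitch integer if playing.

Answer: 60 70 64

Derivation:
Op 1: note_on(62): voice 0 is free -> assigned | voices=[62 - -]
Op 2: note_on(79): voice 1 is free -> assigned | voices=[62 79 -]
Op 3: note_on(74): voice 2 is free -> assigned | voices=[62 79 74]
Op 4: note_on(60): all voices busy, STEAL voice 0 (pitch 62, oldest) -> assign | voices=[60 79 74]
Op 5: note_on(70): all voices busy, STEAL voice 1 (pitch 79, oldest) -> assign | voices=[60 70 74]
Op 6: note_on(64): all voices busy, STEAL voice 2 (pitch 74, oldest) -> assign | voices=[60 70 64]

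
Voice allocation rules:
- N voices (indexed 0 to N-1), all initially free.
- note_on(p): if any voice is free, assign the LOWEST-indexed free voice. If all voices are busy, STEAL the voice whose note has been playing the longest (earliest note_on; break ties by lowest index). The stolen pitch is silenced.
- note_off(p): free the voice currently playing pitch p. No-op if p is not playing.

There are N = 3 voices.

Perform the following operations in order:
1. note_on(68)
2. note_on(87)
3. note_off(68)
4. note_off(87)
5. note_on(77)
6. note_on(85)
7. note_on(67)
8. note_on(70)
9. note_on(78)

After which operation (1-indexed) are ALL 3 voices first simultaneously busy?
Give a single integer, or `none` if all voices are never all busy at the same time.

Op 1: note_on(68): voice 0 is free -> assigned | voices=[68 - -]
Op 2: note_on(87): voice 1 is free -> assigned | voices=[68 87 -]
Op 3: note_off(68): free voice 0 | voices=[- 87 -]
Op 4: note_off(87): free voice 1 | voices=[- - -]
Op 5: note_on(77): voice 0 is free -> assigned | voices=[77 - -]
Op 6: note_on(85): voice 1 is free -> assigned | voices=[77 85 -]
Op 7: note_on(67): voice 2 is free -> assigned | voices=[77 85 67]
Op 8: note_on(70): all voices busy, STEAL voice 0 (pitch 77, oldest) -> assign | voices=[70 85 67]
Op 9: note_on(78): all voices busy, STEAL voice 1 (pitch 85, oldest) -> assign | voices=[70 78 67]

Answer: 7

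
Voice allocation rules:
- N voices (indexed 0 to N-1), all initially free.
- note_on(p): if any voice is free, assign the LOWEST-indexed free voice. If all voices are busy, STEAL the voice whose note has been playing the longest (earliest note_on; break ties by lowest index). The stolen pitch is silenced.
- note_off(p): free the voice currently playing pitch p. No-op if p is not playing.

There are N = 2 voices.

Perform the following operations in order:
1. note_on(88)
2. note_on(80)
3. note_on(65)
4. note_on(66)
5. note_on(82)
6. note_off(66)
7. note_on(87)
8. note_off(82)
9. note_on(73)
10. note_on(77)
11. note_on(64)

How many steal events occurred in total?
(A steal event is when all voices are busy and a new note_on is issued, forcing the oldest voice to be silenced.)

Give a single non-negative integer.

Answer: 5

Derivation:
Op 1: note_on(88): voice 0 is free -> assigned | voices=[88 -]
Op 2: note_on(80): voice 1 is free -> assigned | voices=[88 80]
Op 3: note_on(65): all voices busy, STEAL voice 0 (pitch 88, oldest) -> assign | voices=[65 80]
Op 4: note_on(66): all voices busy, STEAL voice 1 (pitch 80, oldest) -> assign | voices=[65 66]
Op 5: note_on(82): all voices busy, STEAL voice 0 (pitch 65, oldest) -> assign | voices=[82 66]
Op 6: note_off(66): free voice 1 | voices=[82 -]
Op 7: note_on(87): voice 1 is free -> assigned | voices=[82 87]
Op 8: note_off(82): free voice 0 | voices=[- 87]
Op 9: note_on(73): voice 0 is free -> assigned | voices=[73 87]
Op 10: note_on(77): all voices busy, STEAL voice 1 (pitch 87, oldest) -> assign | voices=[73 77]
Op 11: note_on(64): all voices busy, STEAL voice 0 (pitch 73, oldest) -> assign | voices=[64 77]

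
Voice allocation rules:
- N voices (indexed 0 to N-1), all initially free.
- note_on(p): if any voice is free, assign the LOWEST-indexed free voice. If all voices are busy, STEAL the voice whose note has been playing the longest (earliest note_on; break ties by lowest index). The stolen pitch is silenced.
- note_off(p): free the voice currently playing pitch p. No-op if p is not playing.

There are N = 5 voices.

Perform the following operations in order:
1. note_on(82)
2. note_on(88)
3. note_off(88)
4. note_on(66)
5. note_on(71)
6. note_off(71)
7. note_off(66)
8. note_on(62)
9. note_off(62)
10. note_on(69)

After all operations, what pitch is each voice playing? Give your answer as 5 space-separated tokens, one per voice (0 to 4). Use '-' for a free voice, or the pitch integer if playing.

Answer: 82 69 - - -

Derivation:
Op 1: note_on(82): voice 0 is free -> assigned | voices=[82 - - - -]
Op 2: note_on(88): voice 1 is free -> assigned | voices=[82 88 - - -]
Op 3: note_off(88): free voice 1 | voices=[82 - - - -]
Op 4: note_on(66): voice 1 is free -> assigned | voices=[82 66 - - -]
Op 5: note_on(71): voice 2 is free -> assigned | voices=[82 66 71 - -]
Op 6: note_off(71): free voice 2 | voices=[82 66 - - -]
Op 7: note_off(66): free voice 1 | voices=[82 - - - -]
Op 8: note_on(62): voice 1 is free -> assigned | voices=[82 62 - - -]
Op 9: note_off(62): free voice 1 | voices=[82 - - - -]
Op 10: note_on(69): voice 1 is free -> assigned | voices=[82 69 - - -]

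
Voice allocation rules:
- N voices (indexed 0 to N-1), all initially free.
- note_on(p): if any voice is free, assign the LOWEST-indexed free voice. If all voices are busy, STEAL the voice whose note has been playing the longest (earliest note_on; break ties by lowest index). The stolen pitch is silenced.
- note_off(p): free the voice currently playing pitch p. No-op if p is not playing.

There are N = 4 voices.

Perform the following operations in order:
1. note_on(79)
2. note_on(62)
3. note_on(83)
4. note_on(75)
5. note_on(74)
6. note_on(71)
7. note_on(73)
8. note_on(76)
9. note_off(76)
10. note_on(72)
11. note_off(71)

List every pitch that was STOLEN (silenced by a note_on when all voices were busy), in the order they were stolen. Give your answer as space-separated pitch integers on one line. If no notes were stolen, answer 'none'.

Answer: 79 62 83 75

Derivation:
Op 1: note_on(79): voice 0 is free -> assigned | voices=[79 - - -]
Op 2: note_on(62): voice 1 is free -> assigned | voices=[79 62 - -]
Op 3: note_on(83): voice 2 is free -> assigned | voices=[79 62 83 -]
Op 4: note_on(75): voice 3 is free -> assigned | voices=[79 62 83 75]
Op 5: note_on(74): all voices busy, STEAL voice 0 (pitch 79, oldest) -> assign | voices=[74 62 83 75]
Op 6: note_on(71): all voices busy, STEAL voice 1 (pitch 62, oldest) -> assign | voices=[74 71 83 75]
Op 7: note_on(73): all voices busy, STEAL voice 2 (pitch 83, oldest) -> assign | voices=[74 71 73 75]
Op 8: note_on(76): all voices busy, STEAL voice 3 (pitch 75, oldest) -> assign | voices=[74 71 73 76]
Op 9: note_off(76): free voice 3 | voices=[74 71 73 -]
Op 10: note_on(72): voice 3 is free -> assigned | voices=[74 71 73 72]
Op 11: note_off(71): free voice 1 | voices=[74 - 73 72]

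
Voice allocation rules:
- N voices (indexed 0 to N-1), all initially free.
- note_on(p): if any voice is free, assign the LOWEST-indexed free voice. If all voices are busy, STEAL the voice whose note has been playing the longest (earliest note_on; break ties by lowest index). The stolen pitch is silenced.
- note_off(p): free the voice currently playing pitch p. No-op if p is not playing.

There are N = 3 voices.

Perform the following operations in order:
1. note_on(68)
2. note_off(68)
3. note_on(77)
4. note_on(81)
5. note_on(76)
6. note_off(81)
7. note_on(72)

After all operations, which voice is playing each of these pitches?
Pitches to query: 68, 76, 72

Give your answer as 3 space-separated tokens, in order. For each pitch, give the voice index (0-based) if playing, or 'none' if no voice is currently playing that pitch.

Answer: none 2 1

Derivation:
Op 1: note_on(68): voice 0 is free -> assigned | voices=[68 - -]
Op 2: note_off(68): free voice 0 | voices=[- - -]
Op 3: note_on(77): voice 0 is free -> assigned | voices=[77 - -]
Op 4: note_on(81): voice 1 is free -> assigned | voices=[77 81 -]
Op 5: note_on(76): voice 2 is free -> assigned | voices=[77 81 76]
Op 6: note_off(81): free voice 1 | voices=[77 - 76]
Op 7: note_on(72): voice 1 is free -> assigned | voices=[77 72 76]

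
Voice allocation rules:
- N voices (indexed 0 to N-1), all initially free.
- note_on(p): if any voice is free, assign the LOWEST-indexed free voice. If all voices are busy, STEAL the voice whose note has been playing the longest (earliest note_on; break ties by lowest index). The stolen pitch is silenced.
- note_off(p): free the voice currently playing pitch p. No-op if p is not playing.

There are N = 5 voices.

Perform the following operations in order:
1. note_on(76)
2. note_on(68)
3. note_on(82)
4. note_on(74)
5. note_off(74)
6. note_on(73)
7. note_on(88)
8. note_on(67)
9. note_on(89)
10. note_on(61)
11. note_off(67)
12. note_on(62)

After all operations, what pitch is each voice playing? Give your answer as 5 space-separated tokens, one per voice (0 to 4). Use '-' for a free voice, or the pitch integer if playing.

Answer: 62 89 61 73 88

Derivation:
Op 1: note_on(76): voice 0 is free -> assigned | voices=[76 - - - -]
Op 2: note_on(68): voice 1 is free -> assigned | voices=[76 68 - - -]
Op 3: note_on(82): voice 2 is free -> assigned | voices=[76 68 82 - -]
Op 4: note_on(74): voice 3 is free -> assigned | voices=[76 68 82 74 -]
Op 5: note_off(74): free voice 3 | voices=[76 68 82 - -]
Op 6: note_on(73): voice 3 is free -> assigned | voices=[76 68 82 73 -]
Op 7: note_on(88): voice 4 is free -> assigned | voices=[76 68 82 73 88]
Op 8: note_on(67): all voices busy, STEAL voice 0 (pitch 76, oldest) -> assign | voices=[67 68 82 73 88]
Op 9: note_on(89): all voices busy, STEAL voice 1 (pitch 68, oldest) -> assign | voices=[67 89 82 73 88]
Op 10: note_on(61): all voices busy, STEAL voice 2 (pitch 82, oldest) -> assign | voices=[67 89 61 73 88]
Op 11: note_off(67): free voice 0 | voices=[- 89 61 73 88]
Op 12: note_on(62): voice 0 is free -> assigned | voices=[62 89 61 73 88]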